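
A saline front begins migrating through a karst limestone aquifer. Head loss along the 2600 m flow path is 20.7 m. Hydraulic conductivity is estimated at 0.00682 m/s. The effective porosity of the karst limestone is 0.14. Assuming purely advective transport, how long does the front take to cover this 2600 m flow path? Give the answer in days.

Convert K: 0.00682 m/s × 86400 = 589.2 m/day.
Hydraulic gradient i = Δh / L = 20.7 / 2600 = 0.007962.
Darcy flux q = K · i = 589.2 × 0.007962 = 4.691 m/day.
Seepage velocity v = q / n_e = 4.691 / 0.14 = 33.51 m/day.
Travel time t = L / v = 2600 / 33.51 = 77.59 days.

77.6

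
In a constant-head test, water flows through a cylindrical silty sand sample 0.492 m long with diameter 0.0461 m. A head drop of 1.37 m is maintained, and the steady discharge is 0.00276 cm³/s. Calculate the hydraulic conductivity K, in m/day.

Cross-sectional area A = π·(d/2)² = π × (0.0461/2)² = 0.001669 m².
Convert discharge: 0.00276 cm³/s = 2.760e-09 m³/s.
Darcy's law rearranged: K = Q·L / (A·Δh) = 2.760e-09 × 0.492 / (0.001669 × 1.37) = 5.938e-07 m/s = 0.05131 m/day.

0.0513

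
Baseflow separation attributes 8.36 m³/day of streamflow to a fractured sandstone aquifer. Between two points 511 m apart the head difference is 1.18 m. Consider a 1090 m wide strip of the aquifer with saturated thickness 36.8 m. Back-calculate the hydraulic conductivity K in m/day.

Cross-sectional area A = 1090 × 36.8 = 40112 m².
Hydraulic gradient i = Δh / L = 1.18 / 511 = 0.002309.
From Q = K·A·i, K = Q / (A·i) = 8.36 / (40112 × 0.002309) = 0.09025 m/day.

0.0903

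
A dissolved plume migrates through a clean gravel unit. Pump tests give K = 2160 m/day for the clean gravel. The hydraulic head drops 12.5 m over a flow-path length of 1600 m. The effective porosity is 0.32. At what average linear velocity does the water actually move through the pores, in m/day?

Hydraulic gradient i = Δh / L = 12.5 / 1600 = 0.007812.
Darcy flux q = K · i = 2160 × 0.007812 = 16.88 m/day.
Seepage velocity v = q / n_e = 16.88 / 0.32 = 52.73 m/day.

52.7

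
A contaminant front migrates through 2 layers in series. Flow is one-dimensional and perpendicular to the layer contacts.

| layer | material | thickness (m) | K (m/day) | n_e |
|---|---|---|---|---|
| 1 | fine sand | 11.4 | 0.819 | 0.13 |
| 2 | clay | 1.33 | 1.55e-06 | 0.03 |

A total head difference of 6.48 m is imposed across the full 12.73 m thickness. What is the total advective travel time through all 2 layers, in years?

With flow normal to the layers, continuity requires the same specific discharge q through every layer.
Σ(b_i/K_i) = 11.4/0.819 + 1.33/1.55e-06 = 8.581e+05 d.
q = Δh / Σ(b_i/K_i) = 6.48 / 8.581e+05 = 7.552e-06 m/day.
In each layer the seepage velocity is v_i = q/n_i, so the layer transit time is t_i = b_i·n_i / q:
  layer 1 (fine sand): t_1 = 11.4 × 0.13 / 7.552e-06 = 1.962e+05 d
  layer 2 (clay): t_2 = 1.33 × 0.03 / 7.552e-06 = 5284 d
Total t = Σ t_i = 2.015e+05 days = 551.8 years.

552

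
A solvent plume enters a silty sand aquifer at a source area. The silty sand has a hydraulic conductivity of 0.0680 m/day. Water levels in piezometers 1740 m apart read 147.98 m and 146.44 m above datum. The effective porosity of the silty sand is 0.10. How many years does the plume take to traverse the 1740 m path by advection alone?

Hydraulic gradient i = (147.98 − 146.44) / 1740 = 1.54 / 1740 = 0.0008851.
Darcy flux q = K · i = 0.06800 × 0.0008851 = 6.018e-05 m/day.
Seepage velocity v = q / n_e = 6.018e-05 / 0.10 = 0.0006018 m/day.
Travel time t = L / v = 1740 / 0.0006018 = 2.891e+06 days = 7916 years.

7920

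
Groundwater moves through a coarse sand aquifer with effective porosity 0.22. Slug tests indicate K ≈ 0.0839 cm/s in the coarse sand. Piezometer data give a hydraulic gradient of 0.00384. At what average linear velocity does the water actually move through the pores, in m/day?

Convert K: 0.0839 cm/s × 864 = 72.49 m/day.
Hydraulic gradient i = 0.00384.
Darcy flux q = K · i = 72.49 × 0.003840 = 0.2784 m/day.
Seepage velocity v = q / n_e = 0.2784 / 0.22 = 1.265 m/day.

1.27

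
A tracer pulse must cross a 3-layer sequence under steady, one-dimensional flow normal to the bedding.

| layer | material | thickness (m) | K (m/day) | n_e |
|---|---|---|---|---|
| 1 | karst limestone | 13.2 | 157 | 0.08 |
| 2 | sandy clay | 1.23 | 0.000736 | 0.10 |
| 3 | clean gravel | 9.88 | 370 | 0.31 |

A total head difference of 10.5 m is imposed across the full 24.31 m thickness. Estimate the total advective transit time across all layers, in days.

675

With flow normal to the layers, continuity requires the same specific discharge q through every layer.
Σ(b_i/K_i) = 13.2/157 + 1.23/0.000736 + 9.88/370 = 1671 d.
q = Δh / Σ(b_i/K_i) = 10.5 / 1671 = 0.006283 m/day.
In each layer the seepage velocity is v_i = q/n_i, so the layer transit time is t_i = b_i·n_i / q:
  layer 1 (karst limestone): t_1 = 13.2 × 0.08 / 0.006283 = 168.1 d
  layer 2 (sandy clay): t_2 = 1.23 × 0.10 / 0.006283 = 19.58 d
  layer 3 (clean gravel): t_3 = 9.88 × 0.31 / 0.006283 = 487.5 d
Total t = Σ t_i = 675.2 days.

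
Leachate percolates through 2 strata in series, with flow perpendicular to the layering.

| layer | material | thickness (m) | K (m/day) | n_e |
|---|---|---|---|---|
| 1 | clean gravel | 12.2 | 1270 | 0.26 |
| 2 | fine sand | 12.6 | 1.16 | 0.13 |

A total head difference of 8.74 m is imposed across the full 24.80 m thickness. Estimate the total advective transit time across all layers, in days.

With flow normal to the layers, continuity requires the same specific discharge q through every layer.
Σ(b_i/K_i) = 12.2/1270 + 12.6/1.16 = 10.87 d.
q = Δh / Σ(b_i/K_i) = 8.74 / 10.87 = 0.8039 m/day.
In each layer the seepage velocity is v_i = q/n_i, so the layer transit time is t_i = b_i·n_i / q:
  layer 1 (clean gravel): t_1 = 12.2 × 0.26 / 0.8039 = 3.946 d
  layer 2 (fine sand): t_2 = 12.6 × 0.13 / 0.8039 = 2.038 d
Total t = Σ t_i = 5.983 days.

5.98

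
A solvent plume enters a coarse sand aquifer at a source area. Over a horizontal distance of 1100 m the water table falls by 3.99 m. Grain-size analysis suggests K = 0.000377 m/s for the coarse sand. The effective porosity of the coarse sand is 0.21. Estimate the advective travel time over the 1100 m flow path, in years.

Convert K: 0.000377 m/s × 86400 = 32.57 m/day.
Hydraulic gradient i = Δh / L = 3.99 / 1100 = 0.003627.
Darcy flux q = K · i = 32.57 × 0.003627 = 0.1182 m/day.
Seepage velocity v = q / n_e = 0.1182 / 0.21 = 0.5626 m/day.
Travel time t = L / v = 1100 / 0.5626 = 1955 days = 5.353 years.

5.35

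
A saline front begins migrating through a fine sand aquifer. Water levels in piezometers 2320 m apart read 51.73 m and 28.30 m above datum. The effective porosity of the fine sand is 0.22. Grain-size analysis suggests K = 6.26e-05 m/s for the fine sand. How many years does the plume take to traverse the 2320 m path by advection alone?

25.6

Convert K: 6.26e-05 m/s × 86400 = 5.409 m/day.
Hydraulic gradient i = (51.73 − 28.30) / 2320 = 23.43 / 2320 = 0.01010.
Darcy flux q = K · i = 5.409 × 0.01010 = 0.05462 m/day.
Seepage velocity v = q / n_e = 0.05462 / 0.22 = 0.2483 m/day.
Travel time t = L / v = 2320 / 0.2483 = 9344 days = 25.58 years.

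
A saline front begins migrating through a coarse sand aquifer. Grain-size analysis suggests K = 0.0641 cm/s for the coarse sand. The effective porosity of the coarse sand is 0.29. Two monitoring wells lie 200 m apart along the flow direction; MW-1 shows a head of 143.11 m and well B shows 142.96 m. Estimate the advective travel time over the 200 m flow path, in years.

3.82

Convert K: 0.0641 cm/s × 864 = 55.38 m/day.
Hydraulic gradient i = (143.11 − 142.96) / 200 = 0.15 / 200 = 0.0007500.
Darcy flux q = K · i = 55.38 × 0.0007500 = 0.04154 m/day.
Seepage velocity v = q / n_e = 0.04154 / 0.29 = 0.1432 m/day.
Travel time t = L / v = 200 / 0.1432 = 1396 days = 3.823 years.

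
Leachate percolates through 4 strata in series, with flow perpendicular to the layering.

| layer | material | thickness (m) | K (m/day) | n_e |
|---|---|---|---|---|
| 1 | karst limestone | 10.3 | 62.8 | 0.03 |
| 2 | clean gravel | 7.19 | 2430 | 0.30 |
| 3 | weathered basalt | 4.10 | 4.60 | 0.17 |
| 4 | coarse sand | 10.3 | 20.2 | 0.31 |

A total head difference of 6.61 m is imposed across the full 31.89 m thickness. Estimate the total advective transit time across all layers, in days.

With flow normal to the layers, continuity requires the same specific discharge q through every layer.
Σ(b_i/K_i) = 10.3/62.8 + 7.19/2430 + 4.10/4.60 + 10.3/20.2 = 1.568 d.
q = Δh / Σ(b_i/K_i) = 6.61 / 1.568 = 4.215 m/day.
In each layer the seepage velocity is v_i = q/n_i, so the layer transit time is t_i = b_i·n_i / q:
  layer 1 (karst limestone): t_1 = 10.3 × 0.03 / 4.215 = 0.07331 d
  layer 2 (clean gravel): t_2 = 7.19 × 0.30 / 4.215 = 0.5117 d
  layer 3 (weathered basalt): t_3 = 4.10 × 0.17 / 4.215 = 0.1654 d
  layer 4 (coarse sand): t_4 = 10.3 × 0.31 / 4.215 = 0.7575 d
Total t = Σ t_i = 1.508 days.

1.51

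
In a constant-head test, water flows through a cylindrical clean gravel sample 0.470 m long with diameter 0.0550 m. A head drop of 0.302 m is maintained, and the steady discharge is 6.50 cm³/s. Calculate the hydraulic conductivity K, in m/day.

368

Cross-sectional area A = π·(d/2)² = π × (0.0550/2)² = 0.002376 m².
Convert discharge: 6.50 cm³/s = 6.500e-06 m³/s.
Darcy's law rearranged: K = Q·L / (A·Δh) = 6.500e-06 × 0.470 / (0.002376 × 0.302) = 0.004258 m/s = 367.9 m/day.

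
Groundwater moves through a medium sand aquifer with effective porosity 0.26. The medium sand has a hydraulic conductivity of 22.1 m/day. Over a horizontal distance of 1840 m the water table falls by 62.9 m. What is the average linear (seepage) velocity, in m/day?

Hydraulic gradient i = Δh / L = 62.9 / 1840 = 0.03418.
Darcy flux q = K · i = 22.10 × 0.03418 = 0.7555 m/day.
Seepage velocity v = q / n_e = 0.7555 / 0.26 = 2.906 m/day.

2.91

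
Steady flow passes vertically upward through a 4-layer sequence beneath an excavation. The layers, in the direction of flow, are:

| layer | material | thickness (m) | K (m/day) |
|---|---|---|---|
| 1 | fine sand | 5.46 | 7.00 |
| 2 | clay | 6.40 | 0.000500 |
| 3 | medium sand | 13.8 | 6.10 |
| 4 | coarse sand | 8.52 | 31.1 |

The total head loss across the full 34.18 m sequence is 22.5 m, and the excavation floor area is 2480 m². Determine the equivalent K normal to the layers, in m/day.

Flow is perpendicular to layering, so the layers act in series and the equivalent K is the thickness-weighted harmonic mean.
Total thickness L = 5.46 + 6.40 + 13.8 + 8.52 = 34.18 m.
Σ(b_i/K_i) = 5.46/7.00 + 6.40/0.000500 + 13.8/6.10 + 8.52/31.1 = 12803 d.
K_eq = L / Σ(b_i/K_i) = 34.18 / 12803 = 0.002670 m/day.

0.00267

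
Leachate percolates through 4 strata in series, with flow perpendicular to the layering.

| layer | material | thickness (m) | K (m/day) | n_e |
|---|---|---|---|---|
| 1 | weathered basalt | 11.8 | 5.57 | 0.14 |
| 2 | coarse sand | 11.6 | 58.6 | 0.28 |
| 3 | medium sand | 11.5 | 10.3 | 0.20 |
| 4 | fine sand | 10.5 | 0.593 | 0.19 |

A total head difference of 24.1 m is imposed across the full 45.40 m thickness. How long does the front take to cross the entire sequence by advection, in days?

8.07

With flow normal to the layers, continuity requires the same specific discharge q through every layer.
Σ(b_i/K_i) = 11.8/5.57 + 11.6/58.6 + 11.5/10.3 + 10.5/0.593 = 21.14 d.
q = Δh / Σ(b_i/K_i) = 24.1 / 21.14 = 1.140 m/day.
In each layer the seepage velocity is v_i = q/n_i, so the layer transit time is t_i = b_i·n_i / q:
  layer 1 (weathered basalt): t_1 = 11.8 × 0.14 / 1.140 = 1.449 d
  layer 2 (coarse sand): t_2 = 11.6 × 0.28 / 1.140 = 2.849 d
  layer 3 (medium sand): t_3 = 11.5 × 0.20 / 1.140 = 2.017 d
  layer 4 (fine sand): t_4 = 10.5 × 0.19 / 1.140 = 1.750 d
Total t = Σ t_i = 8.065 days.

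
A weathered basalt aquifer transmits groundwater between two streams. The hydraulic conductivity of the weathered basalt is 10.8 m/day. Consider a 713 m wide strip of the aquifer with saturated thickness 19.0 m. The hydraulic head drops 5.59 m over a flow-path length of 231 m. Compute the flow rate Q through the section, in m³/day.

3540

Cross-sectional area A = 713 × 19.0 = 13547 m².
Hydraulic gradient i = Δh / L = 5.59 / 231 = 0.02420.
Darcy's law: Q = K · A · i = 10.80 × 13547 × 0.02420 = 3541 m³/day.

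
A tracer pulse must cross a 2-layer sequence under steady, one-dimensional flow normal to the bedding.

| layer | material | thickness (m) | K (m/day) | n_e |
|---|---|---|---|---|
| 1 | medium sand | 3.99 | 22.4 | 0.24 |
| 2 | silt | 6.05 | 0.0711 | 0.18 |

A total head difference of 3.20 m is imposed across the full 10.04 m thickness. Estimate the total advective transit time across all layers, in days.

With flow normal to the layers, continuity requires the same specific discharge q through every layer.
Σ(b_i/K_i) = 3.99/22.4 + 6.05/0.0711 = 85.27 d.
q = Δh / Σ(b_i/K_i) = 3.20 / 85.27 = 0.03753 m/day.
In each layer the seepage velocity is v_i = q/n_i, so the layer transit time is t_i = b_i·n_i / q:
  layer 1 (medium sand): t_1 = 3.99 × 0.24 / 0.03753 = 25.52 d
  layer 2 (silt): t_2 = 6.05 × 0.18 / 0.03753 = 29.02 d
Total t = Σ t_i = 54.54 days.

54.5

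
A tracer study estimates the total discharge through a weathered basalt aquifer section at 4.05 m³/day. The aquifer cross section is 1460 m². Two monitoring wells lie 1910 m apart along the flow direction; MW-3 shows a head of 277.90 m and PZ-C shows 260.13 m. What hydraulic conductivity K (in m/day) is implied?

Hydraulic gradient i = (277.90 − 260.13) / 1910 = 17.77 / 1910 = 0.009304.
From Q = K·A·i, K = Q / (A·i) = 4.05 / (1460 × 0.009304) = 0.2982 m/day.

0.298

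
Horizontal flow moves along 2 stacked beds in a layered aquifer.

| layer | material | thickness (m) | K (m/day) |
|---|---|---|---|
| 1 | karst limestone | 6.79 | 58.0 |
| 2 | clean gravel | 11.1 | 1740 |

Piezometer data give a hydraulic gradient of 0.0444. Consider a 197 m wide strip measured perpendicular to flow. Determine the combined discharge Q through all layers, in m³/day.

Flow is parallel to layering, so each bed carries its own Darcy discharge and the transmissivities add.
Σ(K_i·b_i) = 58.0×6.79 + 1740×11.1 = 19708 m²/day.
Hydraulic gradient i = 0.0444.
Q = Σ(K_i·b_i) · W · i = 19708 × 197 × 0.04440 = 1.724e+05 m³/day.

172000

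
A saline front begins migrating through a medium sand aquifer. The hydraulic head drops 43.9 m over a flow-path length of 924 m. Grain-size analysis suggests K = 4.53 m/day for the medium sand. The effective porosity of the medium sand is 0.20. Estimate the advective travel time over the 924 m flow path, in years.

2.35

Hydraulic gradient i = Δh / L = 43.9 / 924 = 0.04751.
Darcy flux q = K · i = 4.530 × 0.04751 = 0.2152 m/day.
Seepage velocity v = q / n_e = 0.2152 / 0.20 = 1.076 m/day.
Travel time t = L / v = 924 / 1.076 = 858.6 days = 2.351 years.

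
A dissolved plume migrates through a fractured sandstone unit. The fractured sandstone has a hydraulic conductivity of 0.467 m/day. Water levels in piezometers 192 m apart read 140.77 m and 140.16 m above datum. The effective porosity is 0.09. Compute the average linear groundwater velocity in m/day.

0.0165

Hydraulic gradient i = (140.77 − 140.16) / 192 = 0.61 / 192 = 0.003177.
Darcy flux q = K · i = 0.4670 × 0.003177 = 0.001484 m/day.
Seepage velocity v = q / n_e = 0.001484 / 0.09 = 0.01649 m/day.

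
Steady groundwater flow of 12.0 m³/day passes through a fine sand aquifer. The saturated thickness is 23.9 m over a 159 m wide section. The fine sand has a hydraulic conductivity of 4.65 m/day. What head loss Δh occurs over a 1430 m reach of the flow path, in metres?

Cross-sectional area A = 159 × 23.9 = 3800 m².
From Q = K·A·i, i = Q / (K·A) = 12.0 / (4.650 × 3800) = 0.0006791.
Head loss Δh = i · L = 0.0006791 × 1430 = 0.9711 m.

0.971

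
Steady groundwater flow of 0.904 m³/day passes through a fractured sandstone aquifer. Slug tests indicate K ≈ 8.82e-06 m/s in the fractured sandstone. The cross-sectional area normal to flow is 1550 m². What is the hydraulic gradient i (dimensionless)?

0.000765

Convert K: 8.82e-06 m/s × 86400 = 0.7620 m/day.
From Q = K·A·i, i = Q / (K·A) = 0.904 / (0.7620 × 1550) = 0.0007653.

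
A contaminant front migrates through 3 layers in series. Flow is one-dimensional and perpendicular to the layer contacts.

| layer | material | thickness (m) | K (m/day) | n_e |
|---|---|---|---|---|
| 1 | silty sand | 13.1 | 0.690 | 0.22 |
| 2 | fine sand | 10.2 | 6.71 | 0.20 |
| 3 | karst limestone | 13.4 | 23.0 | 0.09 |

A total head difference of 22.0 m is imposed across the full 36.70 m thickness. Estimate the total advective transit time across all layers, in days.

5.87

With flow normal to the layers, continuity requires the same specific discharge q through every layer.
Σ(b_i/K_i) = 13.1/0.690 + 10.2/6.71 + 13.4/23.0 = 21.09 d.
q = Δh / Σ(b_i/K_i) = 22.0 / 21.09 = 1.043 m/day.
In each layer the seepage velocity is v_i = q/n_i, so the layer transit time is t_i = b_i·n_i / q:
  layer 1 (silty sand): t_1 = 13.1 × 0.22 / 1.043 = 2.763 d
  layer 2 (fine sand): t_2 = 10.2 × 0.20 / 1.043 = 1.955 d
  layer 3 (karst limestone): t_3 = 13.4 × 0.09 / 1.043 = 1.156 d
Total t = Σ t_i = 5.874 days.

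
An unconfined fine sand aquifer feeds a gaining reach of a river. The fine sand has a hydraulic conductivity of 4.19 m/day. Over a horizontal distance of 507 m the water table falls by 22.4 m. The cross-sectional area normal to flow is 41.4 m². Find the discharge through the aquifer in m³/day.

Hydraulic gradient i = Δh / L = 22.4 / 507 = 0.04418.
Darcy's law: Q = K · A · i = 4.190 × 41.40 × 0.04418 = 7.664 m³/day.

7.66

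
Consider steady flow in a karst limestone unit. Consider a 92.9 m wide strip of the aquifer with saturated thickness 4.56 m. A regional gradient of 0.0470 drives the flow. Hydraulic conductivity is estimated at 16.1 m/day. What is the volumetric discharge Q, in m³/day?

321

Cross-sectional area A = 92.9 × 4.56 = 423.6 m².
Hydraulic gradient i = 0.0470.
Darcy's law: Q = K · A · i = 16.10 × 423.6 × 0.04700 = 320.6 m³/day.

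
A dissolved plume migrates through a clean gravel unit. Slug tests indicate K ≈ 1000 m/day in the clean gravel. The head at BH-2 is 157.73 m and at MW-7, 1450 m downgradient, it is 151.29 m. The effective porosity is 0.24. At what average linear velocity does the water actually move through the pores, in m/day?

18.5

Hydraulic gradient i = (157.73 − 151.29) / 1450 = 6.44 / 1450 = 0.004441.
Darcy flux q = K · i = 1000 × 0.004441 = 4.441 m/day.
Seepage velocity v = q / n_e = 4.441 / 0.24 = 18.51 m/day.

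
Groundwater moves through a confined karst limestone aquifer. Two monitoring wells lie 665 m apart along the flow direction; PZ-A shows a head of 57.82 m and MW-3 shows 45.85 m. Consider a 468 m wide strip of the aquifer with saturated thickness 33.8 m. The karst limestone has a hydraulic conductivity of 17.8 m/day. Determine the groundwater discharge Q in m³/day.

Cross-sectional area A = 468 × 33.8 = 15818 m².
Hydraulic gradient i = (57.82 − 45.85) / 665 = 11.97 / 665 = 0.01800.
Darcy's law: Q = K · A · i = 17.80 × 15818 × 0.01800 = 5068 m³/day.

5070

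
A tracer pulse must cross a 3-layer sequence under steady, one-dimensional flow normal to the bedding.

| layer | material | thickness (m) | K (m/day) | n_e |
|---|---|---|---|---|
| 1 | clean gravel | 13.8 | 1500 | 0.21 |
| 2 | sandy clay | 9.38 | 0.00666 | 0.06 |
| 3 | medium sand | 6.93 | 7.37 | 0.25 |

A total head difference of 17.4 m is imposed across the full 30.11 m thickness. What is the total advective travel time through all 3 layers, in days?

With flow normal to the layers, continuity requires the same specific discharge q through every layer.
Σ(b_i/K_i) = 13.8/1500 + 9.38/0.00666 + 6.93/7.37 = 1409 d.
q = Δh / Σ(b_i/K_i) = 17.4 / 1409 = 0.01235 m/day.
In each layer the seepage velocity is v_i = q/n_i, so the layer transit time is t_i = b_i·n_i / q:
  layer 1 (clean gravel): t_1 = 13.8 × 0.21 / 0.01235 = 234.7 d
  layer 2 (sandy clay): t_2 = 9.38 × 0.06 / 0.01235 = 45.59 d
  layer 3 (medium sand): t_3 = 6.93 × 0.25 / 0.01235 = 140.3 d
Total t = Σ t_i = 420.6 days.

421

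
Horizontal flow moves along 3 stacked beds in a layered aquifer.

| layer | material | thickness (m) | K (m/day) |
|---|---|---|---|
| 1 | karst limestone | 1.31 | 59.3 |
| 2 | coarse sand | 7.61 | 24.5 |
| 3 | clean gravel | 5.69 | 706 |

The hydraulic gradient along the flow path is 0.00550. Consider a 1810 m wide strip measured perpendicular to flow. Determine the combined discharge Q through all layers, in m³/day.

42600

Flow is parallel to layering, so each bed carries its own Darcy discharge and the transmissivities add.
Σ(K_i·b_i) = 59.3×1.31 + 24.5×7.61 + 706×5.69 = 4281 m²/day.
Hydraulic gradient i = 0.00550.
Q = Σ(K_i·b_i) · W · i = 4281 × 1810 × 0.005500 = 42620 m³/day.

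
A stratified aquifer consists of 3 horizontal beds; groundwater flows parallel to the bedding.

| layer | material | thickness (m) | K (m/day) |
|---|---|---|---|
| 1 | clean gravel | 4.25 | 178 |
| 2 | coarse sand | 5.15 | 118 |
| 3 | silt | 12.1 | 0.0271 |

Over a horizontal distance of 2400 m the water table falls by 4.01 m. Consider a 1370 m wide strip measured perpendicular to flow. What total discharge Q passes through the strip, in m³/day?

3120

Flow is parallel to layering, so each bed carries its own Darcy discharge and the transmissivities add.
Σ(K_i·b_i) = 178×4.25 + 118×5.15 + 0.0271×12.1 = 1365 m²/day.
Hydraulic gradient i = Δh / L = 4.01 / 2400 = 0.001671.
Q = Σ(K_i·b_i) · W · i = 1365 × 1370 × 0.001671 = 3123 m³/day.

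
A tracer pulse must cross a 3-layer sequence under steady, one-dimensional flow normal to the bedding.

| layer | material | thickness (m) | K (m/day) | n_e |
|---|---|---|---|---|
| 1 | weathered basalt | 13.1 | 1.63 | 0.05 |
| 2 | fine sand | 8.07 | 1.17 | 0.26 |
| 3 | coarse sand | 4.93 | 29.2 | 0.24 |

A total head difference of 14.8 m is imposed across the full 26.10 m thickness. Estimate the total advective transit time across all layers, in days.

4.02

With flow normal to the layers, continuity requires the same specific discharge q through every layer.
Σ(b_i/K_i) = 13.1/1.63 + 8.07/1.17 + 4.93/29.2 = 15.10 d.
q = Δh / Σ(b_i/K_i) = 14.8 / 15.10 = 0.9799 m/day.
In each layer the seepage velocity is v_i = q/n_i, so the layer transit time is t_i = b_i·n_i / q:
  layer 1 (weathered basalt): t_1 = 13.1 × 0.05 / 0.9799 = 0.6684 d
  layer 2 (fine sand): t_2 = 8.07 × 0.26 / 0.9799 = 2.141 d
  layer 3 (coarse sand): t_3 = 4.93 × 0.24 / 0.9799 = 1.207 d
Total t = Σ t_i = 4.017 days.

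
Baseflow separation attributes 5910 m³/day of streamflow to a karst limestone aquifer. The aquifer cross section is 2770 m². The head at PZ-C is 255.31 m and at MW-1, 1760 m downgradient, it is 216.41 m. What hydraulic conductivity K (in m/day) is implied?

96.5

Hydraulic gradient i = (255.31 − 216.41) / 1760 = 38.9 / 1760 = 0.02210.
From Q = K·A·i, K = Q / (A·i) = 5910 / (2770 × 0.02210) = 96.53 m/day.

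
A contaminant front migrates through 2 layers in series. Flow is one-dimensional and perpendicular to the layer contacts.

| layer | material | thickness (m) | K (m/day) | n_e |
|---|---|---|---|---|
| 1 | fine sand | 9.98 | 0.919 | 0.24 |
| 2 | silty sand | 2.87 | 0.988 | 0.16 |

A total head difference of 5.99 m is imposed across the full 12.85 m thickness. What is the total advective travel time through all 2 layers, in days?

With flow normal to the layers, continuity requires the same specific discharge q through every layer.
Σ(b_i/K_i) = 9.98/0.919 + 2.87/0.988 = 13.76 d.
q = Δh / Σ(b_i/K_i) = 5.99 / 13.76 = 0.4352 m/day.
In each layer the seepage velocity is v_i = q/n_i, so the layer transit time is t_i = b_i·n_i / q:
  layer 1 (fine sand): t_1 = 9.98 × 0.24 / 0.4352 = 5.504 d
  layer 2 (silty sand): t_2 = 2.87 × 0.16 / 0.4352 = 1.055 d
Total t = Σ t_i = 6.559 days.

6.56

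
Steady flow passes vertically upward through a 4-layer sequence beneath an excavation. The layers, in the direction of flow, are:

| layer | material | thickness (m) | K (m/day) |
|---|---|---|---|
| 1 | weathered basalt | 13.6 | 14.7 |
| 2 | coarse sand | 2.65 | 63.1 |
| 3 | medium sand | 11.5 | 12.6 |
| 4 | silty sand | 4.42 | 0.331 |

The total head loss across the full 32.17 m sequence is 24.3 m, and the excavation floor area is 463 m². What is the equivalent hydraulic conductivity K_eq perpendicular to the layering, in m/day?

2.11

Flow is perpendicular to layering, so the layers act in series and the equivalent K is the thickness-weighted harmonic mean.
Total thickness L = 13.6 + 2.65 + 11.5 + 4.42 = 32.17 m.
Σ(b_i/K_i) = 13.6/14.7 + 2.65/63.1 + 11.5/12.6 + 4.42/0.331 = 15.23 d.
K_eq = L / Σ(b_i/K_i) = 32.17 / 15.23 = 2.112 m/day.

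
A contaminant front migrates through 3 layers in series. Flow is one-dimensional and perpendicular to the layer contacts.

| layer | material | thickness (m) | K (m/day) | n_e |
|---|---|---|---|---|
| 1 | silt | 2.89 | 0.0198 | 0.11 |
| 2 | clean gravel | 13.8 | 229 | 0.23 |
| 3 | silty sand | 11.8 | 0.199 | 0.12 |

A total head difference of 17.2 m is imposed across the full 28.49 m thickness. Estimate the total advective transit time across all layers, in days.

58.6

With flow normal to the layers, continuity requires the same specific discharge q through every layer.
Σ(b_i/K_i) = 2.89/0.0198 + 13.8/229 + 11.8/0.199 = 205.3 d.
q = Δh / Σ(b_i/K_i) = 17.2 / 205.3 = 0.08377 m/day.
In each layer the seepage velocity is v_i = q/n_i, so the layer transit time is t_i = b_i·n_i / q:
  layer 1 (silt): t_1 = 2.89 × 0.11 / 0.08377 = 3.795 d
  layer 2 (clean gravel): t_2 = 13.8 × 0.23 / 0.08377 = 37.89 d
  layer 3 (silty sand): t_3 = 11.8 × 0.12 / 0.08377 = 16.90 d
Total t = Σ t_i = 58.59 days.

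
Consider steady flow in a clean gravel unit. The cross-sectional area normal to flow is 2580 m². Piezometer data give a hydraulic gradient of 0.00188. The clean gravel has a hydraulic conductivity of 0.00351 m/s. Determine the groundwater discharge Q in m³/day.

Convert K: 0.00351 m/s × 86400 = 303.3 m/day.
Hydraulic gradient i = 0.00188.
Darcy's law: Q = K · A · i = 303.3 × 2580 × 0.001880 = 1471 m³/day.

1470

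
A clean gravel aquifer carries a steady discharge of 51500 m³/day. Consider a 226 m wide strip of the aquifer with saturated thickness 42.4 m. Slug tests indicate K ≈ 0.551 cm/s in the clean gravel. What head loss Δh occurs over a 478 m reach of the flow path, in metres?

Convert K: 0.551 cm/s × 864 = 476.1 m/day.
Cross-sectional area A = 226 × 42.4 = 9582 m².
From Q = K·A·i, i = Q / (K·A) = 51500 / (476.1 × 9582) = 0.01129.
Head loss Δh = i · L = 0.01129 × 478 = 5.396 m.

5.40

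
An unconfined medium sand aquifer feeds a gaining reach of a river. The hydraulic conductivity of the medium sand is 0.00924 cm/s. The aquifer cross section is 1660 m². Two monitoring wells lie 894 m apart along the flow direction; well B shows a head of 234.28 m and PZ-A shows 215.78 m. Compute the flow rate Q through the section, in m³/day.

274

Convert K: 0.00924 cm/s × 864 = 7.983 m/day.
Hydraulic gradient i = (234.28 − 215.78) / 894 = 18.5 / 894 = 0.02069.
Darcy's law: Q = K · A · i = 7.983 × 1660 × 0.02069 = 274.2 m³/day.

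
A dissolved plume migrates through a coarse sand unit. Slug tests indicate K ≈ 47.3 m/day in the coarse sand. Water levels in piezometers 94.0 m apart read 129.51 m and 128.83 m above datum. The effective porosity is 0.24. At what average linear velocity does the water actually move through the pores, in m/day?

1.43

Hydraulic gradient i = (129.51 − 128.83) / 94.0 = 0.68 / 94.0 = 0.007234.
Darcy flux q = K · i = 47.30 × 0.007234 = 0.3422 m/day.
Seepage velocity v = q / n_e = 0.3422 / 0.24 = 1.426 m/day.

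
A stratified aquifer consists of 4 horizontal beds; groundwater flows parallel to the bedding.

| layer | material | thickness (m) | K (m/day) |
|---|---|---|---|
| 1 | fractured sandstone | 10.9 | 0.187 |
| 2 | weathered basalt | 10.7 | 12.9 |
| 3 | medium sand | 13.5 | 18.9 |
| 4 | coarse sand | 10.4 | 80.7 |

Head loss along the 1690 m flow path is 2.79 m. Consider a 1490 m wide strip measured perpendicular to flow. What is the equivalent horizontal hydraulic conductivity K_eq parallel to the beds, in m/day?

27.1

Flow is parallel to layering, so each bed carries its own Darcy discharge and the transmissivities add.
Σ(K_i·b_i) = 0.187×10.9 + 12.9×10.7 + 18.9×13.5 + 80.7×10.4 = 1234 m²/day.
Total thickness b = 45.50 m, so K_eq = Σ(K_i·b_i)/b = 27.13 m/day.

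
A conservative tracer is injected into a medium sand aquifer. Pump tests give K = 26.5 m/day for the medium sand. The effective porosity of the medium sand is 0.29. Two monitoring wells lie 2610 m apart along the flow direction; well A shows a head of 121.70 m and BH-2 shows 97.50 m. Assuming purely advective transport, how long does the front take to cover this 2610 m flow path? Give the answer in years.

Hydraulic gradient i = (121.70 − 97.50) / 2610 = 24.2 / 2610 = 0.009272.
Darcy flux q = K · i = 26.50 × 0.009272 = 0.2457 m/day.
Seepage velocity v = q / n_e = 0.2457 / 0.29 = 0.8473 m/day.
Travel time t = L / v = 2610 / 0.8473 = 3080 days = 8.434 years.

8.43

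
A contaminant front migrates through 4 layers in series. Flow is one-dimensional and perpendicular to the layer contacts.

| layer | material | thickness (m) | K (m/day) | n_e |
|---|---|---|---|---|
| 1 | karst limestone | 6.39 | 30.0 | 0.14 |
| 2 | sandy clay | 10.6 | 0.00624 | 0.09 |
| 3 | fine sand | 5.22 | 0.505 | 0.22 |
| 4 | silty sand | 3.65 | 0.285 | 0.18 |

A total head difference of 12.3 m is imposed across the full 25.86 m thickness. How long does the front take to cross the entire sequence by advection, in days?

512

With flow normal to the layers, continuity requires the same specific discharge q through every layer.
Σ(b_i/K_i) = 6.39/30.0 + 10.6/0.00624 + 5.22/0.505 + 3.65/0.285 = 1722 d.
q = Δh / Σ(b_i/K_i) = 12.3 / 1722 = 0.007143 m/day.
In each layer the seepage velocity is v_i = q/n_i, so the layer transit time is t_i = b_i·n_i / q:
  layer 1 (karst limestone): t_1 = 6.39 × 0.14 / 0.007143 = 125.2 d
  layer 2 (sandy clay): t_2 = 10.6 × 0.09 / 0.007143 = 133.6 d
  layer 3 (fine sand): t_3 = 5.22 × 0.22 / 0.007143 = 160.8 d
  layer 4 (silty sand): t_4 = 3.65 × 0.18 / 0.007143 = 91.98 d
Total t = Σ t_i = 511.6 days.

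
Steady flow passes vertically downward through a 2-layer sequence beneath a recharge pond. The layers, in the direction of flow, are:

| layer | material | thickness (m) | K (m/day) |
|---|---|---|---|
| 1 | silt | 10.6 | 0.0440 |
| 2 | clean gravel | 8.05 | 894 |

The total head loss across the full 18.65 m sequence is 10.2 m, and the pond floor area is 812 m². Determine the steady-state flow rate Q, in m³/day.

34.4

Flow is perpendicular to layering, so the layers act in series and the equivalent K is the thickness-weighted harmonic mean.
Total thickness L = 10.6 + 8.05 = 18.65 m.
Σ(b_i/K_i) = 10.6/0.0440 + 8.05/894 = 240.9 d.
K_eq = L / Σ(b_i/K_i) = 18.65 / 240.9 = 0.07741 m/day.
Q = K_eq · A · (Δh/L) = 0.07741 × 812 × (10.2/18.65) = 34.38 m³/day.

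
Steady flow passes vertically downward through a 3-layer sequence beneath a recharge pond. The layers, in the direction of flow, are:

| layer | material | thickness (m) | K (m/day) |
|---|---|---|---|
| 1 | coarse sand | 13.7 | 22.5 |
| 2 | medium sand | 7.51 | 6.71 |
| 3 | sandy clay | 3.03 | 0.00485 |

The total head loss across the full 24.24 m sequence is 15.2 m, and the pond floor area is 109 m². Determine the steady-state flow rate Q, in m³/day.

Flow is perpendicular to layering, so the layers act in series and the equivalent K is the thickness-weighted harmonic mean.
Total thickness L = 13.7 + 7.51 + 3.03 = 24.24 m.
Σ(b_i/K_i) = 13.7/22.5 + 7.51/6.71 + 3.03/0.00485 = 626.5 d.
K_eq = L / Σ(b_i/K_i) = 24.24 / 626.5 = 0.03869 m/day.
Q = K_eq · A · (Δh/L) = 0.03869 × 109 × (15.2/24.24) = 2.645 m³/day.

2.64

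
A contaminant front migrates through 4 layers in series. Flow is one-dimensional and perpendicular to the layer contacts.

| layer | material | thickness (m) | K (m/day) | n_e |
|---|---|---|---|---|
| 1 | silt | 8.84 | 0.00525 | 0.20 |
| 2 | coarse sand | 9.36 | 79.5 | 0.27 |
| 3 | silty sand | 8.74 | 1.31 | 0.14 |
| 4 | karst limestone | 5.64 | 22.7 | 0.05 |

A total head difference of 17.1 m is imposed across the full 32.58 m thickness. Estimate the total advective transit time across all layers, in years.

With flow normal to the layers, continuity requires the same specific discharge q through every layer.
Σ(b_i/K_i) = 8.84/0.00525 + 9.36/79.5 + 8.74/1.31 + 5.64/22.7 = 1691 d.
q = Δh / Σ(b_i/K_i) = 17.1 / 1691 = 0.01011 m/day.
In each layer the seepage velocity is v_i = q/n_i, so the layer transit time is t_i = b_i·n_i / q:
  layer 1 (silt): t_1 = 8.84 × 0.20 / 0.01011 = 174.8 d
  layer 2 (coarse sand): t_2 = 9.36 × 0.27 / 0.01011 = 249.9 d
  layer 3 (silty sand): t_3 = 8.74 × 0.14 / 0.01011 = 121.0 d
  layer 4 (karst limestone): t_4 = 5.64 × 0.05 / 0.01011 = 27.88 d
Total t = Σ t_i = 573.6 days = 1.570 years.

1.57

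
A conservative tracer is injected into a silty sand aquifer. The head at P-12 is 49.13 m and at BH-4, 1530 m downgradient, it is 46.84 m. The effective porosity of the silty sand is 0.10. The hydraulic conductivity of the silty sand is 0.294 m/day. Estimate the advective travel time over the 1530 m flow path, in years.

952

Hydraulic gradient i = (49.13 − 46.84) / 1530 = 2.29 / 1530 = 0.001497.
Darcy flux q = K · i = 0.2940 × 0.001497 = 0.0004400 m/day.
Seepage velocity v = q / n_e = 0.0004400 / 0.10 = 0.004400 m/day.
Travel time t = L / v = 1530 / 0.004400 = 3.477e+05 days = 951.9 years.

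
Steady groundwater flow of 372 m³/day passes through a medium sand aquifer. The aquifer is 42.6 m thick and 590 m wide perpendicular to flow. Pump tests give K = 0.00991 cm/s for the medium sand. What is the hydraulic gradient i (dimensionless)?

0.00173

Convert K: 0.00991 cm/s × 864 = 8.562 m/day.
Cross-sectional area A = 590 × 42.6 = 25134 m².
From Q = K·A·i, i = Q / (K·A) = 372 / (8.562 × 25134) = 0.001729.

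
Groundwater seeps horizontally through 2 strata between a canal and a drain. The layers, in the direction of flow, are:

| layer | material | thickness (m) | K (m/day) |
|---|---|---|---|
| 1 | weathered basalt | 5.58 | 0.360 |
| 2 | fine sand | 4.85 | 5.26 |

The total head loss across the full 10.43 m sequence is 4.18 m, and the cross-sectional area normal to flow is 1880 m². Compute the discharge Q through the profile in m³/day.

479

Flow is perpendicular to layering, so the layers act in series and the equivalent K is the thickness-weighted harmonic mean.
Total thickness L = 5.58 + 4.85 = 10.43 m.
Σ(b_i/K_i) = 5.58/0.360 + 4.85/5.26 = 16.42 d.
K_eq = L / Σ(b_i/K_i) = 10.43 / 16.42 = 0.6351 m/day.
Q = K_eq · A · (Δh/L) = 0.6351 × 1880 × (4.18/10.43) = 478.5 m³/day.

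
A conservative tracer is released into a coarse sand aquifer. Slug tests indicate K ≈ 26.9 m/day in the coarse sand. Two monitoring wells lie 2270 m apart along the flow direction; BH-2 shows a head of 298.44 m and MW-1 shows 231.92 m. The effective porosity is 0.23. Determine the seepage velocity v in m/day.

3.43

Hydraulic gradient i = (298.44 − 231.92) / 2270 = 66.52 / 2270 = 0.02930.
Darcy flux q = K · i = 26.90 × 0.02930 = 0.7883 m/day.
Seepage velocity v = q / n_e = 0.7883 / 0.23 = 3.427 m/day.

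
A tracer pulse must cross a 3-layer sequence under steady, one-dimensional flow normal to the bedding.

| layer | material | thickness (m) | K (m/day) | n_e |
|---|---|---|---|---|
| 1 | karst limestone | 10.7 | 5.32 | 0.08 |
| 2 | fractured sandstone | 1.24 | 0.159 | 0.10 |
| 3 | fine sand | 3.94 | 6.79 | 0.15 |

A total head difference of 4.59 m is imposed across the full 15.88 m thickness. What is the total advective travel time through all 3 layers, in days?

With flow normal to the layers, continuity requires the same specific discharge q through every layer.
Σ(b_i/K_i) = 10.7/5.32 + 1.24/0.159 + 3.94/6.79 = 10.39 d.
q = Δh / Σ(b_i/K_i) = 4.59 / 10.39 = 0.4418 m/day.
In each layer the seepage velocity is v_i = q/n_i, so the layer transit time is t_i = b_i·n_i / q:
  layer 1 (karst limestone): t_1 = 10.7 × 0.08 / 0.4418 = 1.938 d
  layer 2 (fractured sandstone): t_2 = 1.24 × 0.10 / 0.4418 = 0.2807 d
  layer 3 (fine sand): t_3 = 3.94 × 0.15 / 0.4418 = 1.338 d
Total t = Σ t_i = 3.556 days.

3.56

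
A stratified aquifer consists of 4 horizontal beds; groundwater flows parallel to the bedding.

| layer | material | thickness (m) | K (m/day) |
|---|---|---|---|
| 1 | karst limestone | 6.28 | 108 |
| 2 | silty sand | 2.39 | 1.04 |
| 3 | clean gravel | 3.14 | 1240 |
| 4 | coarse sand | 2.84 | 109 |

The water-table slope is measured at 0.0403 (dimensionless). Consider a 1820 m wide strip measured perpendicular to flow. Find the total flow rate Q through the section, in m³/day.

Flow is parallel to layering, so each bed carries its own Darcy discharge and the transmissivities add.
Σ(K_i·b_i) = 108×6.28 + 1.04×2.39 + 1240×3.14 + 109×2.84 = 4884 m²/day.
Hydraulic gradient i = 0.0403.
Q = Σ(K_i·b_i) · W · i = 4884 × 1820 × 0.04030 = 3.582e+05 m³/day.

358000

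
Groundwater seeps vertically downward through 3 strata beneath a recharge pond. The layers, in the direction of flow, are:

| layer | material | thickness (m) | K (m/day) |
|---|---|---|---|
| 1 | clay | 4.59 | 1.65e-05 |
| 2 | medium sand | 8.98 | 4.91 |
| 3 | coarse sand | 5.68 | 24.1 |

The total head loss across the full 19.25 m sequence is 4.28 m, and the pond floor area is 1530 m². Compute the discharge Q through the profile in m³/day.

0.0235

Flow is perpendicular to layering, so the layers act in series and the equivalent K is the thickness-weighted harmonic mean.
Total thickness L = 4.59 + 8.98 + 5.68 = 19.25 m.
Σ(b_i/K_i) = 4.59/1.65e-05 + 8.98/4.91 + 5.68/24.1 = 2.782e+05 d.
K_eq = L / Σ(b_i/K_i) = 19.25 / 2.782e+05 = 6.920e-05 m/day.
Q = K_eq · A · (Δh/L) = 6.920e-05 × 1530 × (4.28/19.25) = 0.02354 m³/day.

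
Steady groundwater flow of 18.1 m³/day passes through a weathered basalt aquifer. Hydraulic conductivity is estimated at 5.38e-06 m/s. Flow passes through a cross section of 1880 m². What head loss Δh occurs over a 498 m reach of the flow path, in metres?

Convert K: 5.38e-06 m/s × 86400 = 0.4648 m/day.
From Q = K·A·i, i = Q / (K·A) = 18.1 / (0.4648 × 1880) = 0.02071.
Head loss Δh = i · L = 0.02071 × 498 = 10.31 m.

10.3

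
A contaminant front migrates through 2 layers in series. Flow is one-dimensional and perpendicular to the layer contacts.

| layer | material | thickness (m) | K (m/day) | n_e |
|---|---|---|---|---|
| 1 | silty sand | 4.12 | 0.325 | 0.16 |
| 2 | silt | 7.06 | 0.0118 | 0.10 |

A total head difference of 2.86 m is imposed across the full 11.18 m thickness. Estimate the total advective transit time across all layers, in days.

With flow normal to the layers, continuity requires the same specific discharge q through every layer.
Σ(b_i/K_i) = 4.12/0.325 + 7.06/0.0118 = 611.0 d.
q = Δh / Σ(b_i/K_i) = 2.86 / 611.0 = 0.004681 m/day.
In each layer the seepage velocity is v_i = q/n_i, so the layer transit time is t_i = b_i·n_i / q:
  layer 1 (silty sand): t_1 = 4.12 × 0.16 / 0.004681 = 140.8 d
  layer 2 (silt): t_2 = 7.06 × 0.10 / 0.004681 = 150.8 d
Total t = Σ t_i = 291.6 days.

292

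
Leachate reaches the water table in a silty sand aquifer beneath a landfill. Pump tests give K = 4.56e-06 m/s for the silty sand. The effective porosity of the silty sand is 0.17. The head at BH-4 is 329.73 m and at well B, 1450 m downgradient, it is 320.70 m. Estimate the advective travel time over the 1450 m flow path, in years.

275

Convert K: 4.56e-06 m/s × 86400 = 0.3940 m/day.
Hydraulic gradient i = (329.73 − 320.70) / 1450 = 9.03 / 1450 = 0.006228.
Darcy flux q = K · i = 0.3940 × 0.006228 = 0.002454 m/day.
Seepage velocity v = q / n_e = 0.002454 / 0.17 = 0.01443 m/day.
Travel time t = L / v = 1450 / 0.01443 = 1.005e+05 days = 275.1 years.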